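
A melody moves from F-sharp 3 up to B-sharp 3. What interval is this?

augmented 4th

F to B spans four letter names (F-G-A-B) — that makes it a fourth of some quality.
The perfect fourth is 5 semitones; here we have 6, one semitone wider: augmented.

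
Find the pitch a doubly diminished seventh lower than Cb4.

Counting seven letter names down from C lands on D.
Moving 8 semitones down from Cb4 (the size of a doubly diminished seventh) reaches D#3.

D#3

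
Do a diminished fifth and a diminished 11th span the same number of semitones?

No

6 semitones (diminished fifth) vs 16 semitones (diminished eleventh): not equal.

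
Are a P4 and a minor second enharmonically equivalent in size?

A perfect fourth spans 5 semitones; a minor second spans 1 semitone. They differ by 4.

No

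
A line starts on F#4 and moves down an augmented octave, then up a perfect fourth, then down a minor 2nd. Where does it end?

A3

An augmented octave down from F#4 is F3.
Up a perfect fourth from F3: Bb3 (5 semitones up).
A minor second down from Bb3 is A3.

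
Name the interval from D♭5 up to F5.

D to F spans three letter names (D-E-F) — that makes it a third of some quality.
The major third spans 4 semitones, and Db5 to F5 is exactly 4 semitones — so this is a major third.

major third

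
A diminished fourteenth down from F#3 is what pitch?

G##1

Seven letters down from F (plus an octave) reaches G.
Moving 21 semitones down from F#3 (the size of a diminished fourteenth) reaches G##1.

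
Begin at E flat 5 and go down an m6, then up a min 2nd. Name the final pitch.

Down a minor sixth from Eb5: G4 (8 semitones down).
Up a minor second from G4: Ab4 (1 semitone up).

A flat 4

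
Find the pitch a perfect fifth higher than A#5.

Five letter names up from A: E.
A perfect fifth spans 7 semitones, so from A#5 the target pitch is E#6.

E#6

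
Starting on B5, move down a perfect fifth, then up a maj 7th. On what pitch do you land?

A perfect fifth down from B5 is E5.
E5 up a major seventh → D#6 (11 semitones).

D#6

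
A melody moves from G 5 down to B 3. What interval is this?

Descending from G5 to B3 is the same interval as ascending B3 to G5.
B to G spans six letter names (B-C-D-E-F-G), plus an octave — that makes it a thirteenth of some quality.
A major thirteenth would be 21 semitones, but B3 to G5 is 20 — one semitone narrower, making it a minor thirteenth.
(Equivalently, a compound minor sixth: a minor sixth plus an octave.)

minor thirteenth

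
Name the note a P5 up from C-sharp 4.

Five letter names up from C: G.
Moving 7 semitones up from C#4 (the size of a perfect fifth) reaches G#4.

G-sharp 4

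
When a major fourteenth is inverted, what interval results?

First reduce the compound major fourteenth to its simple form, a major seventh.
Interval numbers invert to sum to nine: 7 + 2 = 9, so a seventh inverts to a second.
The quality also flips — major becomes minor — giving a minor second.

minor second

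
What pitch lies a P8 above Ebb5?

Ebb6

The letter stays E (same as the start), shifted an octave up.
A perfect octave spans 12 semitones, so from Ebb5 the target pitch is Ebb6.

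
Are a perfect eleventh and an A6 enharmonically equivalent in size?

No

A perfect eleventh spans 17 semitones; an augmented sixth spans 10 semitones. They differ by 7.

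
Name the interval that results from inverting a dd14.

doubly augmented second

First reduce the compound doubly diminished fourteenth to its simple form, a doubly diminished seventh.
The rule of nine gives the new number: 9 − 7 = 2, so a seventh becomes a second.
Quality inverts too: doubly diminished becomes doubly augmented. That makes the inversion a doubly augmented second.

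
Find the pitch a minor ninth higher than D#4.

E5

Two letters up from D (plus an octave) reaches E.
A minor ninth spans 13 semitones, so from D#4 the target pitch is E5.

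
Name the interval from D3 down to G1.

perfect twelfth

Descending from D3 to G1 is the same interval as ascending G1 to D3.
G to D spans five letter names (G-A-B-C-D), plus an octave — that makes it a twelfth of some quality.
The perfect twelfth spans 19 semitones, and G1 to D3 is exactly 19 semitones — so this is a perfect twelfth.
(Equivalently, a compound perfect fifth: a perfect fifth plus an octave.)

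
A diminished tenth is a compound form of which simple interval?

diminished third

Subtracting seven from the interval number removes an octave: 10 − 7 = 3.
Quality carries through unchanged, so the simple form is a diminished third.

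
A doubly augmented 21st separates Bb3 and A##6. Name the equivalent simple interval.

Take out 2 octaves (14 from the number): 21 − 14 = 7.
That makes a doubly augmented twenty-first a compound doubly augmented seventh — 2 octaves plus a doubly augmented seventh.

AA7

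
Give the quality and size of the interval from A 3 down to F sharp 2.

Descending from A3 to F#2 is the same interval as ascending F#2 to A3.
F to A spans three letter names (F-G-A), plus an octave, so the interval is some kind of tenth.
At 15 semitones, F#2→A3 falls one short of a major tenth: minor.
(Equivalently, a compound minor third: a minor third plus an octave.)

minor 10th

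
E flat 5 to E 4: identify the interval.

diminished octave

Descending from Eb5 to E4 is the same interval as ascending E4 to Eb5.
E to E is the same letter name, plus an octave — that makes it an octave of some quality.
A perfect octave would be 12 semitones; E4 to Eb5 is 11, one semitone narrower, so the interval is diminished.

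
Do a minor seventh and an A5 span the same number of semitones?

No

10 semitones (minor seventh) vs 8 semitones (augmented fifth): not equal.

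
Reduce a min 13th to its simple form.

m6

Take out an octave (7 from the number): 13 − 7 = 6.
That makes a minor thirteenth a compound minor sixth — an octave plus a minor sixth.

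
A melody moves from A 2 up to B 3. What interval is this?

A to B spans two letter names (A-B), plus an octave — that makes it a ninth of some quality.
A2 to B3 is 14 semitones, matching the major ninth exactly, so the quality is major.
(Equivalently, a compound major second: a major second plus an octave.)

M9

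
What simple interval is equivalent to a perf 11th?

perfect 4th

Take out an octave (7 from the number): 11 − 7 = 4.
Quality carries through unchanged, so the simple form is a perfect fourth.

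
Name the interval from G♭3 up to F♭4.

minor 7th

G to F spans seven letter names (G-A-B-C-D-E-F) — that makes it a seventh of some quality.
At 10 semitones, Gb3→Fb4 falls one short of a major seventh: minor.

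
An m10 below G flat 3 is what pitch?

Counting three letter names plus an octave down from G lands on E.
Moving 15 semitones down from Gb3 (the size of a minor tenth) reaches Eb2.

E flat 2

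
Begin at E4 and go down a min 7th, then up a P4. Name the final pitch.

A minor seventh down from E4 is F#3.
Up a perfect fourth from F#3: B3 (5 semitones up).

B3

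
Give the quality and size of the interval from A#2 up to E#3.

A to E spans five letter names (A-B-C-D-E): a fifth.
Counting semitones, A#2→E#3 is 7, which is the perfect fifth.

P5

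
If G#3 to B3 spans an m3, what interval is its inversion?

major 6th

Interval numbers invert to sum to nine: 3 + 6 = 9, so a third inverts to a sixth.
And minor becomes major under inversion, so we get a major sixth.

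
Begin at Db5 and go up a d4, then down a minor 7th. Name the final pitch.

Abb4

Up a diminished fourth from Db5: Gbb5 (4 semitones up).
Gbb5 down a minor seventh → Abb4 (10 semitones).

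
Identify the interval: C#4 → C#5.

C to C is the same letter name, plus an octave, so the interval is some kind of octave.
The perfect octave spans 12 semitones, and C#4 to C#5 is exactly 12 semitones — so this is a perfect octave.

perfect 8th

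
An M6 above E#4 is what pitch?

C##5

Counting six letter names up from E lands on C.
Moving 9 semitones up from E#4 (the size of a major sixth) reaches C##5.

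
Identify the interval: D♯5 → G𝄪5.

D to G spans four letter names (D-E-F-G): a fourth.
D#5 to G##5 spans 6 semitones — one semitone wider than the perfect fourth (5) — giving an augmented fourth.

augmented fourth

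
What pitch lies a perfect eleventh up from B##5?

E##7

Four letters up from B (plus an octave) reaches E.
A perfect eleventh is 17 semitones; 17 semitones up from B##5 gives E##7.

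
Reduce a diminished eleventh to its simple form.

diminished fourth

Each octave removed subtracts seven from the number: 11 − 7 = 4.
Quality carries through unchanged, so the simple form is a diminished fourth.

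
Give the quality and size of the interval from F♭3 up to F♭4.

P8

F to F is the same letter name, plus an octave, so the interval is some kind of octave.
The perfect octave spans 12 semitones, and Fb3 to Fb4 is exactly 12 semitones — so this is a perfect octave.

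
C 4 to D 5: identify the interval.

major 9th

C to D spans two letter names (C-D), plus an octave: a ninth.
C4 to D5 is 14 semitones, matching the major ninth exactly, so the quality is major.
(Equivalently, a compound major second: a major second plus an octave.)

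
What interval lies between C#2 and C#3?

C to C is the same letter name, plus an octave, so the interval is some kind of octave.
The perfect octave spans 12 semitones, and C#2 to C#3 is exactly 12 semitones — so this is a perfect octave.

perfect octave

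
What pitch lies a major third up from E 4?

The third takes the letter from E up to G.
A major third is 4 semitones; 4 semitones up from E4 gives G#4.

G sharp 4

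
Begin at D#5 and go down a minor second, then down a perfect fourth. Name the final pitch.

G##4

A minor second down from D#5 is C##5.
Down a perfect fourth from C##5: G##4 (5 semitones down).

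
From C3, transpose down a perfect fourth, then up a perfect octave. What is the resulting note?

G3

Down a perfect fourth from C3: G2 (5 semitones down).
A perfect octave up from G2 is G3.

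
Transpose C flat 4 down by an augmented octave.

The letter stays C (same as the start), shifted an octave down.
Moving 13 semitones down from Cb4 (the size of an augmented octave) reaches Cbb3.

C double-flat 3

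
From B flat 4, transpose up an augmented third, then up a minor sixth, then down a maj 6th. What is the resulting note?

An augmented third up from Bb4 is D#5.
Up a minor sixth from D#5: B5 (8 semitones up).
B5 down a major sixth → D5 (9 semitones).

D 5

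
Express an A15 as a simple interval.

Take out an octave (7 from the number): 15 − 7 = 8.
That makes an augmented fifteenth a compound augmented octave — an octave plus an augmented octave.

augmented 8th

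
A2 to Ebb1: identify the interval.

Descending from A2 to Ebb1 is the same interval as ascending Ebb1 to A2.
E to A spans four letter names (E-F-G-A), plus an octave, so the interval is some kind of eleventh.
The perfect eleventh is 17 semitones; here we have 19, two semitones wider: doubly augmented.
(Equivalently, a compound doubly augmented fourth: a doubly augmented fourth plus an octave.)

doubly augmented eleventh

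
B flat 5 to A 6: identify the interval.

major seventh

B to A spans seven letter names (B-C-D-E-F-G-A), so the interval is some kind of seventh.
The major seventh spans 11 semitones, and Bb5 to A6 is exactly 11 semitones — so this is a major seventh.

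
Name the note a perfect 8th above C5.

C6

For an octave the letter name doesn't change: still C, an octave up.
Moving 12 semitones up from C5 (the size of a perfect octave) reaches C6.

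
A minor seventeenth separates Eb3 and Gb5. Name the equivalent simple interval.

Each octave removed subtracts seven from the number: 17 − 14 = 3.
That makes a minor seventeenth a compound minor third — 2 octaves plus a minor third.

minor 3rd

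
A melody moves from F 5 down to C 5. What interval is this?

Descending from F5 to C5 is the same interval as ascending C5 to F5.
C to F spans four letter names (C-D-E-F) — that makes it a fourth of some quality.
The perfect fourth spans 5 semitones, and C5 to F5 is exactly 5 semitones — so this is a perfect fourth.

perfect 4th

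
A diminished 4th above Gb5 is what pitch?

Four letter names up from G: C.
A diminished fourth spans 4 semitones, so from Gb5 the target pitch is Cbb6.

Cbb6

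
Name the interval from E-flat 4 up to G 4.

M3

E to G spans three letter names (E-F-G) — that makes it a third of some quality.
Eb4 to G4 is 4 semitones, matching the major third exactly, so the quality is major.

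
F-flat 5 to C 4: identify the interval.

diminished eleventh

Descending from Fb5 to C4 is the same interval as ascending C4 to Fb5.
C to F spans four letter names (C-D-E-F), plus an octave — that makes it an eleventh of some quality.
C4 to Fb5 spans 16 semitones — one semitone narrower than the perfect eleventh (17) — giving a diminished eleventh.
(Equivalently, a compound diminished fourth: a diminished fourth plus an octave.)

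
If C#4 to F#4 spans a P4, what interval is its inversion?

perfect 5th

The rule of nine gives the new number: 9 − 4 = 5, so a fourth becomes a fifth.
Quality inverts too: perfect stays perfect. That makes the inversion a perfect fifth.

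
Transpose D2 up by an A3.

F##2

The third takes the letter from D up to F.
An augmented third is 5 semitones; 5 semitones up from D2 gives F##2.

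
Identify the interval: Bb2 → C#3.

augmented second

B to C spans two letter names (B-C): a second.
The major second is 2 semitones; here we have 3, one semitone wider: augmented.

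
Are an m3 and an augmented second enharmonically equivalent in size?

Yes

A minor third = 3 semitones = an augmented second; enharmonically equal.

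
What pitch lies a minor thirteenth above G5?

Eb7

Counting six letter names plus an octave up from G lands on E.
Moving 20 semitones up from G5 (the size of a minor thirteenth) reaches Eb7.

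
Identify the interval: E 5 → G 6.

E to G spans three letter names (E-F-G), plus an octave — that makes it a tenth of some quality.
E5 to G6 is 15 semitones, a half step short of the major tenth (16), so this is minor.
(Equivalently, a compound minor third: a minor third plus an octave.)

minor tenth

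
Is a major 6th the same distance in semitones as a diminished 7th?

Both span 9 semitones: a major sixth and a diminished seventh are the same chromatic distance.

Yes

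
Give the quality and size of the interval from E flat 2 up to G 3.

major tenth

E to G spans three letter names (E-F-G), plus an octave, so the interval is some kind of tenth.
Counting semitones, Eb2→G3 is 16, which is the major tenth.
(Equivalently, a compound major third: a major third plus an octave.)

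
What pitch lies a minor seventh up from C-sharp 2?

B 2

The seventh takes the letter from C up to B.
A minor seventh is 10 semitones; 10 semitones up from C#2 gives B2.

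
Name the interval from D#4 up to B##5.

augmented 13th

D to B spans six letter names (D-E-F-G-A-B), plus an octave: a thirteenth.
D#4 to B##5 spans 22 semitones — one semitone wider than the major thirteenth (21) — giving an augmented thirteenth.
(Equivalently, a compound augmented sixth: an augmented sixth plus an octave.)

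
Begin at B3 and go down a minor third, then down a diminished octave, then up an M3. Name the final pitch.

B##2

A minor third down from B3 is G#3.
G#3 down a diminished octave → G##2 (11 semitones).
G##2 up a major third → B##2 (4 semitones).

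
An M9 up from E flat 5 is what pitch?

Two letters up from E (plus an octave) reaches F.
Moving 14 semitones up from Eb5 (the size of a major ninth) reaches F6.

F 6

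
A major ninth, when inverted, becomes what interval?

minor 7th

First reduce the compound major ninth to its simple form, a major second.
The rule of nine gives the new number: 9 − 2 = 7, so a second becomes a seventh.
The quality also flips — major becomes minor — giving a minor seventh.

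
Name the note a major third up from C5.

E5

The third takes the letter from C up to E.
A major third spans 4 semitones, so from C5 the target pitch is E5.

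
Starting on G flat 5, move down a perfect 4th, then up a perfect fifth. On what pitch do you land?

A flat 5

Down a perfect fourth from Gb5: Db5 (5 semitones down).
Db5 up a perfect fifth → Ab5 (7 semitones).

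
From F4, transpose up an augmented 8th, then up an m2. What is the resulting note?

G5

Up an augmented octave from F4: F#5 (13 semitones up).
F#5 up a minor second → G5 (1 semitone).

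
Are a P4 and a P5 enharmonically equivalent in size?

A perfect fourth is 5 semitones but a perfect fifth is 7 semitones — different sizes.

No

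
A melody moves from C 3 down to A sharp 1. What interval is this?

d10

Descending from C3 to A#1 is the same interval as ascending A#1 to C3.
A to C spans three letter names (A-B-C), plus an octave — that makes it a tenth of some quality.
A major tenth would be 16 semitones; A#1 to C3 is 14, two semitones narrower, so the interval is diminished.
(Equivalently, a compound diminished third: a diminished third plus an octave.)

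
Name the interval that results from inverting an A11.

diminished fifth

First reduce the compound augmented eleventh to its simple form, an augmented fourth.
Inverted interval numbers add to nine, so a fourth pairs with a fifth (4 + 5 = 9).
And augmented becomes diminished under inversion, so we get a diminished fifth.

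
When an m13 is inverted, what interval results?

major 3rd

First reduce the compound minor thirteenth to its simple form, a minor sixth.
The rule of nine gives the new number: 9 − 6 = 3, so a sixth becomes a third.
Quality inverts too: minor becomes major. That makes the inversion a major third.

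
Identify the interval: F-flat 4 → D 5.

F to D spans six letter names (F-G-A-B-C-D): a sixth.
A major sixth would be 9 semitones; Fb4 to D5 is 10, one semitone wider, so the interval is augmented.

A6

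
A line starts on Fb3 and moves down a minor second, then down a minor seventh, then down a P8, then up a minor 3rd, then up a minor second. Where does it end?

Down a minor second from Fb3: Eb3 (1 semitone down).
A minor seventh down from Eb3 is F2.
F2 down a perfect octave → F1 (12 semitones).
F1 up a minor third → Ab1 (3 semitones).
Ab1 up a minor second → Bbb1 (1 semitone).

Bbb1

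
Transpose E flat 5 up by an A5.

B 5

Counting five letter names up from E lands on B.
An augmented fifth is 8 semitones; 8 semitones up from Eb5 gives B5.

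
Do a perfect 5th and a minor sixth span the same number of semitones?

7 semitones (perfect fifth) vs 8 semitones (minor sixth): not equal.

No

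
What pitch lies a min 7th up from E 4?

The seventh takes the letter from E up to D.
A minor seventh spans 10 semitones, so from E4 the target pitch is D5.

D 5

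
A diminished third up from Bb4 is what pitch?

Dbb5

Counting three letter names up from B lands on D.
Moving 2 semitones up from Bb4 (the size of a diminished third) reaches Dbb5.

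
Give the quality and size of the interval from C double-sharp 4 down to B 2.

augmented 9th

Descending from C##4 to B2 is the same interval as ascending B2 to C##4.
B to C spans two letter names (B-C), plus an octave: a ninth.
A major ninth would be 14 semitones; B2 to C##4 is 15, one semitone wider, so the interval is augmented.
(Equivalently, a compound augmented second: an augmented second plus an octave.)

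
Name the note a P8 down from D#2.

D#1

For an octave the letter name doesn't change: still D, an octave down.
A perfect octave is 12 semitones; 12 semitones down from D#2 gives D#1.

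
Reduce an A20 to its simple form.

augmented sixth

Subtracting seven from the interval number removes an octave: 20 − 14 = 6.
Quality carries through unchanged, so the simple form is an augmented sixth.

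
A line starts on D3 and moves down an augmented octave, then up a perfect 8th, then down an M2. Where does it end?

Cb3

An augmented octave down from D3 is Db2.
Up a perfect octave from Db2: Db3 (12 semitones up).
A major second down from Db3 is Cb3.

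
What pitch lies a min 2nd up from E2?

Two letter names up from E: F.
A minor second spans 1 semitone, so from E2 the target pitch is F2.

F2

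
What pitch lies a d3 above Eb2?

Gbb2

Counting three letter names up from E lands on G.
A diminished third spans 2 semitones, so from Eb2 the target pitch is Gbb2.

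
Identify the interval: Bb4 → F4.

P4

Descending from Bb4 to F4 is the same interval as ascending F4 to Bb4.
F to B spans four letter names (F-G-A-B), so the interval is some kind of fourth.
F4 to Bb4 is 5 semitones, matching the perfect fourth exactly, so the quality is perfect.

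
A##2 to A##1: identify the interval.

perfect octave

Descending from A##2 to A##1 is the same interval as ascending A##1 to A##2.
A to A is the same letter name, plus an octave — that makes it an octave of some quality.
The perfect octave spans 12 semitones, and A##1 to A##2 is exactly 12 semitones — so this is a perfect octave.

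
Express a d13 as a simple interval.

Each octave removed subtracts seven from the number: 13 − 7 = 6.
So a diminished thirteenth is an octave plus a diminished sixth. The quality is unchanged.

d6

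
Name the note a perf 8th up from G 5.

The letter stays G (same as the start), shifted an octave up.
A perfect octave is 12 semitones; 12 semitones up from G5 gives G6.

G 6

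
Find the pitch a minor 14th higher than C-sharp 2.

B 3

The fourteenth's letter: C up seven letter names plus an octave → B.
Moving 22 semitones up from C#2 (the size of a minor fourteenth) reaches B3.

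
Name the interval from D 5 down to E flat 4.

Descending from D5 to Eb4 is the same interval as ascending Eb4 to D5.
E to D spans seven letter names (E-F-G-A-B-C-D) — that makes it a seventh of some quality.
The major seventh spans 11 semitones, and Eb4 to D5 is exactly 11 semitones — so this is a major seventh.

major seventh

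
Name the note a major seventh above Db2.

C3

Counting seven letter names up from D lands on C.
A major seventh is 11 semitones; 11 semitones up from Db2 gives C3.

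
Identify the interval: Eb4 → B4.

E to B spans five letter names (E-F-G-A-B) — that makes it a fifth of some quality.
The perfect fifth is 7 semitones; here we have 8, one semitone wider: augmented.

augmented fifth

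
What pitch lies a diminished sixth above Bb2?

The sixth takes the letter from B up to G.
A diminished sixth spans 7 semitones, so from Bb2 the target pitch is Gbb3.

Gbb3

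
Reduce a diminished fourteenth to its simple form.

d7

Each octave removed subtracts seven from the number: 14 − 7 = 7.
So a diminished fourteenth is an octave plus a diminished seventh. The quality is unchanged.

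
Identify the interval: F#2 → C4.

F to C spans five letter names (F-G-A-B-C), plus an octave — that makes it a twelfth of some quality.
The perfect twelfth is 19 semitones; here we have 18, one semitone narrower: diminished.
(Equivalently, a compound diminished fifth: a diminished fifth plus an octave.)

diminished 12th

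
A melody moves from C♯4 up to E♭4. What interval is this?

C to E spans three letter names (C-D-E): a third.
A major third would be 4 semitones; C#4 to Eb4 is 2, two semitones narrower, so the interval is diminished.

diminished third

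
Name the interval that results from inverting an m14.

major 2nd

First reduce the compound minor fourteenth to its simple form, a minor seventh.
The rule of nine gives the new number: 9 − 7 = 2, so a seventh becomes a second.
And minor becomes major under inversion, so we get a major second.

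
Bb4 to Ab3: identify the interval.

major ninth

Descending from Bb4 to Ab3 is the same interval as ascending Ab3 to Bb4.
A to B spans two letter names (A-B), plus an octave — that makes it a ninth of some quality.
Counting semitones, Ab3→Bb4 is 14, which is the major ninth.
(Equivalently, a compound major second: a major second plus an octave.)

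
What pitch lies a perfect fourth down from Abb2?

Ebb2

Four letter names down from A: E.
A perfect fourth is 5 semitones; 5 semitones down from Abb2 gives Ebb2.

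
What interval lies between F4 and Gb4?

minor 2nd

F to G spans two letter names (F-G) — that makes it a second of some quality.
At 1 semitone, F4→Gb4 falls one short of a major second: minor.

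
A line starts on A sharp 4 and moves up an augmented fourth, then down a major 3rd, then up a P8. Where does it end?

Up an augmented fourth from A#4: D##5 (6 semitones up).
A major third down from D##5 is B#4.
B#4 up a perfect octave → B#5 (12 semitones).

B sharp 5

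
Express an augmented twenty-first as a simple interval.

augmented 7th

Subtracting seven from the interval number removes an octave: 21 − 14 = 7.
So an augmented twenty-first is 2 octaves plus an augmented seventh. The quality is unchanged.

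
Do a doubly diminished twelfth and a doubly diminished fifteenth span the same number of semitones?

A doubly diminished twelfth spans 17 semitones; a doubly diminished fifteenth spans 22 semitones. They differ by 5.

No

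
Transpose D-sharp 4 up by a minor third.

Counting three letter names up from D lands on F.
Moving 3 semitones up from D#4 (the size of a minor third) reaches F#4.

F-sharp 4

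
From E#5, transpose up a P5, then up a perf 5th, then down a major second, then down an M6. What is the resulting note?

G#5

E#5 up a perfect fifth → B#5 (7 semitones).
B#5 up a perfect fifth → F##6 (7 semitones).
A major second down from F##6 is E#6.
E#6 down a major sixth → G#5 (9 semitones).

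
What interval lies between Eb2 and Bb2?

E to B spans five letter names (E-F-G-A-B) — that makes it a fifth of some quality.
Eb2 to Bb2 is 7 semitones, matching the perfect fifth exactly, so the quality is perfect.

P5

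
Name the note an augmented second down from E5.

Db5

Two letter names down from E: D.
Moving 3 semitones down from E5 (the size of an augmented second) reaches Db5.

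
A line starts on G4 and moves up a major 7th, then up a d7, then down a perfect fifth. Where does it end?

Ab5

A major seventh up from G4 is F#5.
Up a diminished seventh from F#5: Eb6 (9 semitones up).
A perfect fifth down from Eb6 is Ab5.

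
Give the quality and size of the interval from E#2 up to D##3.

major seventh

E to D spans seven letter names (E-F-G-A-B-C-D) — that makes it a seventh of some quality.
Counting semitones, E#2→D##3 is 11, which is the major seventh.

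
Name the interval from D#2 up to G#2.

perfect fourth

D to G spans four letter names (D-E-F-G) — that makes it a fourth of some quality.
D#2 to G#2 is 5 semitones, matching the perfect fourth exactly, so the quality is perfect.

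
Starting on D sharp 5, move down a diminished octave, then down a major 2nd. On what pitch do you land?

D#5 down a diminished octave → D##4 (11 semitones).
A major second down from D##4 is C##4.

C double-sharp 4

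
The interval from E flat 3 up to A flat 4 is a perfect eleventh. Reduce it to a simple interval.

Subtracting seven from the interval number removes an octave: 11 − 7 = 4.
Quality carries through unchanged, so the simple form is a perfect fourth.

P4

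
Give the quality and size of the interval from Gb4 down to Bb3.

Descending from Gb4 to Bb3 is the same interval as ascending Bb3 to Gb4.
B to G spans six letter names (B-C-D-E-F-G) — that makes it a sixth of some quality.
At 8 semitones, Bb3→Gb4 falls one short of a major sixth: minor.

minor sixth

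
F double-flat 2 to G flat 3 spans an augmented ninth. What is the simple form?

Take out an octave (7 from the number): 9 − 7 = 2.
Quality carries through unchanged, so the simple form is an augmented second.

augmented second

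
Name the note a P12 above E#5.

The twelfth's letter: E up five letter names plus an octave → B.
A perfect twelfth spans 19 semitones, so from E#5 the target pitch is B#6.

B#6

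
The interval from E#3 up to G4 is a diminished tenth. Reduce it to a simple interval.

diminished 3rd

Take out an octave (7 from the number): 10 − 7 = 3.
So a diminished tenth is an octave plus a diminished third. The quality is unchanged.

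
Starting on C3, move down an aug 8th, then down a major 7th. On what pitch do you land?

Dbb1

An augmented octave down from C3 is Cb2.
Down a major seventh from Cb2: Dbb1 (11 semitones down).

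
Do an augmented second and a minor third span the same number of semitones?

Yes

An augmented second spans 3 semitones, and a minor third also spans 3 semitones — they're enharmonic.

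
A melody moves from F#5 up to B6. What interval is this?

F to B spans four letter names (F-G-A-B), plus an octave: an eleventh.
Counting semitones, F#5→B6 is 17, which is the perfect eleventh.
(Equivalently, a compound perfect fourth: a perfect fourth plus an octave.)

perfect eleventh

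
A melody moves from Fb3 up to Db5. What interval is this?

F to D spans six letter names (F-G-A-B-C-D), plus an octave — that makes it a thirteenth of some quality.
Counting semitones, Fb3→Db5 is 21, which is the major thirteenth.
(Equivalently, a compound major sixth: a major sixth plus an octave.)

M13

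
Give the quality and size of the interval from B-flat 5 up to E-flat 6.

B to E spans four letter names (B-C-D-E), so the interval is some kind of fourth.
The perfect fourth spans 5 semitones, and Bb5 to Eb6 is exactly 5 semitones — so this is a perfect fourth.

perfect 4th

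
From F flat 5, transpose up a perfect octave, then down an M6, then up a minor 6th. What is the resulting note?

F double-flat 6

A perfect octave up from Fb5 is Fb6.
A major sixth down from Fb6 is Abb5.
Abb5 up a minor sixth → Fbb6 (8 semitones).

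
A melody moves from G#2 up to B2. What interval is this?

minor third

G to B spans three letter names (G-A-B) — that makes it a third of some quality.
At 3 semitones, G#2→B2 falls one short of a major third: minor.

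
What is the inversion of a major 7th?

Inverted interval numbers add to nine, so a seventh pairs with a second (7 + 2 = 9).
Quality inverts too: major becomes minor. That makes the inversion a minor second.

m2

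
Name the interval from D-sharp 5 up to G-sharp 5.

D to G spans four letter names (D-E-F-G), so the interval is some kind of fourth.
The perfect fourth spans 5 semitones, and D#5 to G#5 is exactly 5 semitones — so this is a perfect fourth.

perfect 4th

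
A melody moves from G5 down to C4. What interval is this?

P12

Descending from G5 to C4 is the same interval as ascending C4 to G5.
C to G spans five letter names (C-D-E-F-G), plus an octave, so the interval is some kind of twelfth.
Counting semitones, C4→G5 is 19, which is the perfect twelfth.
(Equivalently, a compound perfect fifth: a perfect fifth plus an octave.)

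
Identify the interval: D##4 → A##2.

perfect eleventh

Descending from D##4 to A##2 is the same interval as ascending A##2 to D##4.
A to D spans four letter names (A-B-C-D), plus an octave — that makes it an eleventh of some quality.
A##2 to D##4 is 17 semitones, matching the perfect eleventh exactly, so the quality is perfect.
(Equivalently, a compound perfect fourth: a perfect fourth plus an octave.)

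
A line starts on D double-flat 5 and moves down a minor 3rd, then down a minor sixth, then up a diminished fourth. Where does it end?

A minor third down from Dbb5 is Bbb4.
Down a minor sixth from Bbb4: Db4 (8 semitones down).
Up a diminished fourth from Db4: Gbb4 (4 semitones up).

G double-flat 4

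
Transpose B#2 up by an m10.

The tenth's letter: B up three letter names plus an octave → D.
A minor tenth is 15 semitones; 15 semitones up from B#2 gives D#4.

D#4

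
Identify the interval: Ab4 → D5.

A4

A to D spans four letter names (A-B-C-D): a fourth.
The perfect fourth is 5 semitones; here we have 6, one semitone wider: augmented.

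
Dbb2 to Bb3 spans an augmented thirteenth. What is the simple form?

Subtracting seven from the interval number removes an octave: 13 − 7 = 6.
That makes an augmented thirteenth a compound augmented sixth — an octave plus an augmented sixth.

augmented sixth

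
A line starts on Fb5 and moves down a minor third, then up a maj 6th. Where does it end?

Down a minor third from Fb5: Db5 (3 semitones down).
Db5 up a major sixth → Bb5 (9 semitones).

Bb5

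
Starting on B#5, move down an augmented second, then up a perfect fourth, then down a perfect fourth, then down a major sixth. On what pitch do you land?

C5

Down an augmented second from B#5: A5 (3 semitones down).
A perfect fourth up from A5 is D6.
Down a perfect fourth from D6: A5 (5 semitones down).
Down a major sixth from A5: C5 (9 semitones down).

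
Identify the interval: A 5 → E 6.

perfect 5th

A to E spans five letter names (A-B-C-D-E), so the interval is some kind of fifth.
A5 to E6 is 7 semitones, matching the perfect fifth exactly, so the quality is perfect.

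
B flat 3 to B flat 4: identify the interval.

B to B is the same letter name, plus an octave, so the interval is some kind of octave.
The perfect octave spans 12 semitones, and Bb3 to Bb4 is exactly 12 semitones — so this is a perfect octave.

perfect octave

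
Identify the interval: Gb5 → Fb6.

G to F spans seven letter names (G-A-B-C-D-E-F) — that makes it a seventh of some quality.
Gb5 to Fb6 is 10 semitones, a half step short of the major seventh (11), so this is minor.

m7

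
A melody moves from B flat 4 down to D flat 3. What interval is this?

Descending from Bb4 to Db3 is the same interval as ascending Db3 to Bb4.
D to B spans six letter names (D-E-F-G-A-B), plus an octave — that makes it a thirteenth of some quality.
Db3 to Bb4 is 21 semitones, matching the major thirteenth exactly, so the quality is major.
(Equivalently, a compound major sixth: a major sixth plus an octave.)

major thirteenth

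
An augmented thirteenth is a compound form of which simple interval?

augmented 6th

Take out an octave (7 from the number): 13 − 7 = 6.
That makes an augmented thirteenth a compound augmented sixth — an octave plus an augmented sixth.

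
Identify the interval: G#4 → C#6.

P11

G to C spans four letter names (G-A-B-C), plus an octave, so the interval is some kind of eleventh.
The perfect eleventh spans 17 semitones, and G#4 to C#6 is exactly 17 semitones — so this is a perfect eleventh.
(Equivalently, a compound perfect fourth: a perfect fourth plus an octave.)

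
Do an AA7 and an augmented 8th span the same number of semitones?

Yes

Both span 13 semitones: a doubly augmented seventh and an augmented octave are the same chromatic distance.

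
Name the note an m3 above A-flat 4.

C-flat 5

The third takes the letter from A up to C.
Moving 3 semitones up from Ab4 (the size of a minor third) reaches Cb5.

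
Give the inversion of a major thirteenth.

minor third

First reduce the compound major thirteenth to its simple form, a major sixth.
Inverted interval numbers add to nine, so a sixth pairs with a third (6 + 3 = 9).
And major becomes minor under inversion, so we get a minor third.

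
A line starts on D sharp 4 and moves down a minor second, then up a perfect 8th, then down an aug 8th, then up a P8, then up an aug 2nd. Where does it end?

D double-sharp 5

A minor second down from D#4 is C##4.
Up a perfect octave from C##4: C##5 (12 semitones up).
Down an augmented octave from C##5: C#4 (13 semitones down).
C#4 up a perfect octave → C#5 (12 semitones).
An augmented second up from C#5 is D##5.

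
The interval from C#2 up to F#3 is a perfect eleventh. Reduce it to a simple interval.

Take out an octave (7 from the number): 11 − 7 = 4.
Quality carries through unchanged, so the simple form is a perfect fourth.

perfect fourth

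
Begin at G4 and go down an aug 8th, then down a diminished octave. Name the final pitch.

G2

Down an augmented octave from G4: Gb3 (13 semitones down).
Gb3 down a diminished octave → G2 (11 semitones).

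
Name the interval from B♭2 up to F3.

perfect fifth

B to F spans five letter names (B-C-D-E-F) — that makes it a fifth of some quality.
Bb2 to F3 is 7 semitones, matching the perfect fifth exactly, so the quality is perfect.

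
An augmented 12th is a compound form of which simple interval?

augmented 5th

Take out an octave (7 from the number): 12 − 7 = 5.
That makes an augmented twelfth a compound augmented fifth — an octave plus an augmented fifth.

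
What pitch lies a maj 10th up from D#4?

F##5

The tenth's letter: D up three letter names plus an octave → F.
A major tenth spans 16 semitones, so from D#4 the target pitch is F##5.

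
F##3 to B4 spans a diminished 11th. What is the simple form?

diminished fourth

Each octave removed subtracts seven from the number: 11 − 7 = 4.
So a diminished eleventh is an octave plus a diminished fourth. The quality is unchanged.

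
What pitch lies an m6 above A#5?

F#6

Six letter names up from A: F.
Moving 8 semitones up from A#5 (the size of a minor sixth) reaches F#6.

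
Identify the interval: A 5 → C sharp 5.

minor 6th

Descending from A5 to C#5 is the same interval as ascending C#5 to A5.
C to A spans six letter names (C-D-E-F-G-A), so the interval is some kind of sixth.
At 8 semitones, C#5→A5 falls one short of a major sixth: minor.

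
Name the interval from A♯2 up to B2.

A to B spans two letter names (A-B) — that makes it a second of some quality.
A#2 to B2 is 1 semitone, a half step short of the major second (2), so this is minor.

minor second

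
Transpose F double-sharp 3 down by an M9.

E sharp 2

Counting two letter names plus an octave down from F lands on E.
A major ninth is 14 semitones; 14 semitones down from F##3 gives E#2.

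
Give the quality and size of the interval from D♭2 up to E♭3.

major ninth

D to E spans two letter names (D-E), plus an octave — that makes it a ninth of some quality.
Db2 to Eb3 is 14 semitones, matching the major ninth exactly, so the quality is major.
(Equivalently, a compound major second: a major second plus an octave.)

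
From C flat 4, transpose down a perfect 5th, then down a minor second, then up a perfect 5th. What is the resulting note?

B flat 3

A perfect fifth down from Cb4 is Fb3.
Down a minor second from Fb3: Eb3 (1 semitone down).
Up a perfect fifth from Eb3: Bb3 (7 semitones up).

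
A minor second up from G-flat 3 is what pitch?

The second takes the letter from G up to A.
A minor second spans 1 semitone, so from Gb3 the target pitch is Abb3.

A-double-flat 3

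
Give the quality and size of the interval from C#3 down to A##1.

diminished tenth

Descending from C#3 to A##1 is the same interval as ascending A##1 to C#3.
A to C spans three letter names (A-B-C), plus an octave — that makes it a tenth of some quality.
The major tenth is 16 semitones; here we have 14, two semitones narrower: diminished.
(Equivalently, a compound diminished third: a diminished third plus an octave.)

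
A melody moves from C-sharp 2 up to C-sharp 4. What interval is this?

C to C is the same letter name, plus 2 octaves — that makes it a fifteenth of some quality.
The perfect fifteenth spans 24 semitones, and C#2 to C#4 is exactly 24 semitones — so this is a perfect fifteenth.
(Equivalently, a compound perfect octave: a perfect octave plus an octave.)

perfect fifteenth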